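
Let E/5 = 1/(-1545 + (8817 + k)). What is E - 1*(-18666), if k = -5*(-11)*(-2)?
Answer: 133685897/7162 ≈ 18666.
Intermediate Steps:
k = -110 (k = 55*(-2) = -110)
E = 5/7162 (E = 5/(-1545 + (8817 - 110)) = 5/(-1545 + 8707) = 5/7162 ≈ 0.00069813)
E - 1*(-18666) = 5/7162 - 1*(-18666) = 5/7162 + 18666 = 133685897/7162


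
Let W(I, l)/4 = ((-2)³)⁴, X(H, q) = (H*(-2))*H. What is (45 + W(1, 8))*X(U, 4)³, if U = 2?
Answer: -8411648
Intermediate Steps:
X(H, q) = -2*H² (X(H, q) = (-2*H)*H = -2*H²)
W(I, l) = 16384 (W(I, l) = 4*((-2)³)⁴ = 4*(-8)⁴ = 4*4096 = 16384)
(45 + W(1, 8))*X(U, 4)³ = (45 + 16384)*(-2*2²)³ = 16429*(-2*4)³ = 16429*(-8)³ = 16429*(-512) = -8411648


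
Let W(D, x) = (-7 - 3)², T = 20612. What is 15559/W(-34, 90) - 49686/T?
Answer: 78933377/515300 ≈ 153.18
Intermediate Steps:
W(D, x) = 100 (W(D, x) = (-10)² = 100)
15559/W(-34, 90) - 49686/T = 15559/100 - 49686/20612 = 15559*(1/100) - 49686*1/20612 = 15559/100 - 24843/10306 = 78933377/515300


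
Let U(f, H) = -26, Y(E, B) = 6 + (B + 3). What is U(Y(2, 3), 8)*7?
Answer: -182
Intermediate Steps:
Y(E, B) = 9 + B (Y(E, B) = 6 + (3 + B) = 9 + B)
U(Y(2, 3), 8)*7 = -26*7 = -182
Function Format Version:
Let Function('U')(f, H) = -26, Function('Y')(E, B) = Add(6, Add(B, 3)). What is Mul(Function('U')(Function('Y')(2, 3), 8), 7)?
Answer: -182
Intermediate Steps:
Function('Y')(E, B) = Add(9, B) (Function('Y')(E, B) = Add(6, Add(3, B)) = Add(9, B))
Mul(Function('U')(Function('Y')(2, 3), 8), 7) = Mul(-26, 7) = -182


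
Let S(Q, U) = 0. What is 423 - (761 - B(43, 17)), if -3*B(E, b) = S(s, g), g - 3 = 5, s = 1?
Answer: -338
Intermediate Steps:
g = 8 (g = 3 + 5 = 8)
B(E, b) = 0 (B(E, b) = -1/3*0 = 0)
423 - (761 - B(43, 17)) = 423 - (761 - 1*0) = 423 - (761 + 0) = 423 - 1*761 = 423 - 761 = -338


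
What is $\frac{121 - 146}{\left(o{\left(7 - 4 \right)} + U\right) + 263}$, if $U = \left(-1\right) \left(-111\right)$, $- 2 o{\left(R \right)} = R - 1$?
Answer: $- \frac{25}{373} \approx -0.067024$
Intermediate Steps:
$o{\left(R \right)} = \frac{1}{2} - \frac{R}{2}$ ($o{\left(R \right)} = - \frac{R - 1}{2} = - \frac{-1 + R}{2} = \frac{1}{2} - \frac{R}{2}$)
$U = 111$
$\frac{121 - 146}{\left(o{\left(7 - 4 \right)} + U\right) + 263} = \frac{121 - 146}{\left(\left(\frac{1}{2} - \frac{7 - 4}{2}\right) + 111\right) + 263} = - \frac{25}{\left(\left(\frac{1}{2} - \frac{7 - 4}{2}\right) + 111\right) + 263} = - \frac{25}{\left(\left(\frac{1}{2} - \frac{3}{2}\right) + 111\right) + 263} = - \frac{25}{\left(-1 + 111\right) + 263} = - \frac{25}{110 + 263} = - \frac{25}{373}$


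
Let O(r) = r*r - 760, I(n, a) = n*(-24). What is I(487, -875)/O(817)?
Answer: -3896/222243 ≈ -0.017530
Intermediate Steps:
I(n, a) = -24*n
O(r) = -760 + r**2 (O(r) = r**2 - 760 = -760 + r**2)
I(487, -875)/O(817) = (-24*487)/(-760 + 817**2) = -11688/(-760 + 667489) = -11688/666729 = -11688*1/666729 = -3896/222243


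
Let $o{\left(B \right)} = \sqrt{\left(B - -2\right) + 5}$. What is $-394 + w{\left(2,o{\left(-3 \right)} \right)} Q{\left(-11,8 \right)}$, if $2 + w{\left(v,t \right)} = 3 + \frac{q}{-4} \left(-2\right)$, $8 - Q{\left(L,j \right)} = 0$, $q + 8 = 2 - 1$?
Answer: $-414$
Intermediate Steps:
$q = -7$ ($q = -8 + \left(2 - 1\right) = -8 + 1 = -7$)
$Q{\left(L,j \right)} = 8$ ($Q{\left(L,j \right)} = 8 - 0 = 8 + 0 = 8$)
$o{\left(B \right)} = \sqrt{7 + B}$ ($o{\left(B \right)} = \sqrt{\left(B + 2\right) + 5} = \sqrt{\left(2 + B\right) + 5} = \sqrt{7 + B}$)
$w{\left(v,t \right)} = - \frac{5}{2}$ ($w{\left(v,t \right)} = -2 + \left(3 + - \frac{7}{-4} \left(-2\right)\right) = -2 + \left(3 + \left(-7\right) \left(- \frac{1}{4}\right) \left(-2\right)\right) = -2 + \left(3 + \frac{7}{4} \left(-2\right)\right) = -2 + \left(3 - \frac{7}{2}\right) = -2 - \frac{1}{2} = - \frac{5}{2}$)
$-394 + w{\left(2,o{\left(-3 \right)} \right)} Q{\left(-11,8 \right)} = -394 - 20 = -414$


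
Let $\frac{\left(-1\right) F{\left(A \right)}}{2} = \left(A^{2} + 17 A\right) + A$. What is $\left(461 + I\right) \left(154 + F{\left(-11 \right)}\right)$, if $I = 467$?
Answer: $285824$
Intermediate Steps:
$F{\left(A \right)} = - 36 A - 2 A^{2}$ ($F{\left(A \right)} = - 2 \left(\left(A^{2} + 17 A\right) + A\right) = - 2 \left(A^{2} + 18 A\right) = - 36 A - 2 A^{2}$)
$\left(461 + I\right) \left(154 + F{\left(-11 \right)}\right) = \left(461 + 467\right) \left(154 - - 22 \left(18 - 11\right)\right) = 928 \left(154 - \left(-22\right) 7\right) = 928 \left(154 + 154\right) = 928 \cdot 308 = 285824$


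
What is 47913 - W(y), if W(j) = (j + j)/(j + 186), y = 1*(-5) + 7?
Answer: 2251910/47 ≈ 47913.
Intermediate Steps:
y = 2 (y = -5 + 7 = 2)
W(j) = 2*j/(186 + j) (W(j) = (2*j)/(186 + j) = 2*j/(186 + j))
47913 - W(y) = 47913 - 2*2/(186 + 2) = 47913 - 2*2/188 = 47913 - 1*1/47 = 47913 - 1/47 = 2251910/47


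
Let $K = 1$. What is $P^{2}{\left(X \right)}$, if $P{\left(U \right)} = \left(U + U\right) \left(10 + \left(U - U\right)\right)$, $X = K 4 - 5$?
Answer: $400$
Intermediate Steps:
$X = -1$ ($X = 1 \cdot 4 - 5 = 4 - 5 = -1$)
$P{\left(U \right)} = 20 U$ ($P{\left(U \right)} = 2 U \left(10 + 0\right) = 2 U 10 = 20 U$)
$P^{2}{\left(X \right)} = \left(20 \left(-1\right)\right)^{2} = \left(-20\right)^{2} = 400$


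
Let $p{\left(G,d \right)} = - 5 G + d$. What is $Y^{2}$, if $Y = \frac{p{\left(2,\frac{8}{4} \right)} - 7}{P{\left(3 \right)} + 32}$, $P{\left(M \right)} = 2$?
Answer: $\frac{225}{1156} \approx 0.19464$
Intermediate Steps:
$p{\left(G,d \right)} = d - 5 G$
$Y = - \frac{15}{34}$ ($Y = \frac{\left(\frac{8}{4} - 10\right) - 7}{2 + 32} = \frac{\left(8 \cdot \frac{1}{4} - 10\right) - 7}{34} = \left(\left(2 - 10\right) - 7\right) \frac{1}{34} = \left(-8 - 7\right) \frac{1}{34} = \left(-15\right) \frac{1}{34} = - \frac{15}{34} \approx -0.44118$)
$Y^{2} = \left(- \frac{15}{34}\right)^{2} = \frac{225}{1156}$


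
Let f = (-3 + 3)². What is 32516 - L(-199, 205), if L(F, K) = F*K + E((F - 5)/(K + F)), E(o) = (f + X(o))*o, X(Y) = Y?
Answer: 72155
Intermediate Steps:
f = 0 (f = 0² = 0)
E(o) = o² (E(o) = (0 + o)*o = o*o = o²)
L(F, K) = F*K + (-5 + F)²/(F + K)² (L(F, K) = F*K + ((F - 5)/(K + F))² = F*K + ((-5 + F)/(F + K))² = F*K + (-5 + F)²/(F + K)²)
32516 - L(-199, 205) = 32516 - (-199*205 + (-5 - 199)²/(-199 + 205)²) = 32516 - (-40795 + (-204)²/6²) = 32516 - (-40795 + 41616*(1/36)) = 32516 - (-40795 + 1156) = 32516 - 1*(-39639) = 32516 + 39639 = 72155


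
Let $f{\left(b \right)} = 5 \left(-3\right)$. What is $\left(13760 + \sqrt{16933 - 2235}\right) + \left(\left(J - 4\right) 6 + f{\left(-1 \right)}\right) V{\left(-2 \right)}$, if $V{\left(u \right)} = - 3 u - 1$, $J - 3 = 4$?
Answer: $13775 + \sqrt{14698} \approx 13896.0$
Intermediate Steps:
$J = 7$ ($J = 3 + 4 = 7$)
$f{\left(b \right)} = -15$
$V{\left(u \right)} = -1 - 3 u$
$\left(13760 + \sqrt{16933 - 2235}\right) + \left(\left(J - 4\right) 6 + f{\left(-1 \right)}\right) V{\left(-2 \right)} = \left(13760 + \sqrt{16933 - 2235}\right) + \left(\left(7 - 4\right) 6 - 15\right) \left(-1 - -6\right) = \left(13760 + \sqrt{14698}\right) + \left(3 \cdot 6 - 15\right) \left(-1 + 6\right) = \left(13760 + \sqrt{14698}\right) + \left(18 - 15\right) 5 = \left(13760 + \sqrt{14698}\right) + 3 \cdot 5 = \left(13760 + \sqrt{14698}\right) + 15 = 13775 + \sqrt{14698}$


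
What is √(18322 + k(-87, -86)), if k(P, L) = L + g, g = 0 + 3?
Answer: √18239 ≈ 135.05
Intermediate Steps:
g = 3
k(P, L) = 3 + L (k(P, L) = L + 3 = 3 + L)
√(18322 + k(-87, -86)) = √(18322 + (3 - 86)) = √(18322 - 83) = √18239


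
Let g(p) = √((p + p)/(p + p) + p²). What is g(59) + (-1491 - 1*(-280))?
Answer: -1211 + √3482 ≈ -1152.0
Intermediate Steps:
g(p) = √(1 + p²) (g(p) = √((2*p)/((2*p)) + p²) = √((2*p)*(1/(2*p)) + p²) = √(1 + p²))
g(59) + (-1491 - 1*(-280)) = √(1 + 59²) + (-1491 - 1*(-280)) = √(1 + 3481) + (-1491 + 280) = √3482 - 1211 = -1211 + √3482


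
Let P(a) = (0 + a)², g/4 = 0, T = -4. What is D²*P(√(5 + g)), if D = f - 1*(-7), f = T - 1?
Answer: 20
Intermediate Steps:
g = 0 (g = 4*0 = 0)
f = -5 (f = -4 - 1 = -5)
P(a) = a²
D = 2 (D = -5 - 1*(-7) = -5 + 7 = 2)
D²*P(√(5 + g)) = 2²*(√(5 + 0))² = 4*(√5)² = 4*5 = 20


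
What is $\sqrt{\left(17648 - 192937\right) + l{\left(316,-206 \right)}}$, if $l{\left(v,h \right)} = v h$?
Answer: $i \sqrt{240385} \approx 490.29 i$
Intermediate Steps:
$l{\left(v,h \right)} = h v$
$\sqrt{\left(17648 - 192937\right) + l{\left(316,-206 \right)}} = \sqrt{\left(17648 - 192937\right) - 65096} = \sqrt{-175289 - 65096} = \sqrt{-240385} = i \sqrt{240385}$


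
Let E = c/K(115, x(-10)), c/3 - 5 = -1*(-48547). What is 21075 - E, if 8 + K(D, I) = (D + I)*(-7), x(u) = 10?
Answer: 18754881/883 ≈ 21240.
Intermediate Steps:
K(D, I) = -8 - 7*D - 7*I (K(D, I) = -8 + (D + I)*(-7) = -8 + (-7*D - 7*I) = -8 - 7*D - 7*I)
c = 145656 (c = 15 + 3*(-1*(-48547)) = 15 + 3*48547 = 15 + 145641 = 145656)
E = -145656/883 (E = 145656/(-8 - 7*115 - 7*10) = 145656/(-8 - 805 - 70) = 145656/(-883) = 145656*(-1/883) = -145656/883 ≈ -164.96)
21075 - E = 21075 - 1*(-145656/883) = 21075 + 145656/883 = 18754881/883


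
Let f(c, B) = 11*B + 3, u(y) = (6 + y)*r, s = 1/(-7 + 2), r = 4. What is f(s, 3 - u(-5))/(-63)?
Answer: 8/63 ≈ 0.12698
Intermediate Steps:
s = -⅕ (s = 1/(-5) = -⅕ ≈ -0.20000)
u(y) = 24 + 4*y (u(y) = (6 + y)*4 = 24 + 4*y)
f(c, B) = 3 + 11*B
f(s, 3 - u(-5))/(-63) = (3 + 11*(3 - (24 + 4*(-5))))/(-63) = (3 + 11*(3 - (24 - 20)))*(-1/63) = (3 + 11*(3 - 1*4))*(-1/63) = (3 + 11*(3 - 4))*(-1/63) = (3 + 11*(-1))*(-1/63) = (3 - 11)*(-1/63) = -8*(-1/63) = 8/63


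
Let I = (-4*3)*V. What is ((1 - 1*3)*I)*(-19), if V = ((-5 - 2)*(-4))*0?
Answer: 0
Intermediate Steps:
V = 0 (V = -7*(-4)*0 = 28*0 = 0)
I = 0 (I = -4*3*0 = -12*0 = 0)
((1 - 1*3)*I)*(-19) = ((1 - 1*3)*0)*(-19) = ((1 - 3)*0)*(-19) = -2*0*(-19) = 0*(-19) = 0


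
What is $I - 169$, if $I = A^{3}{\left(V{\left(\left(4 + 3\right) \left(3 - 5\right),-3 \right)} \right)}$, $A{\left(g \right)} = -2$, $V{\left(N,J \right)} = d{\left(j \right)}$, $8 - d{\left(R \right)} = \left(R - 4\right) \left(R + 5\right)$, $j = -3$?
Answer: $-177$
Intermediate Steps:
$d{\left(R \right)} = 8 - \left(-4 + R\right) \left(5 + R\right)$ ($d{\left(R \right)} = 8 - \left(R - 4\right) \left(R + 5\right) = 8 - \left(-4 + R\right) \left(5 + R\right)$)
$V{\left(N,J \right)} = 22$ ($V{\left(N,J \right)} = 28 - -3 - \left(-3\right)^{2} = 28 + 3 - 9 = 22$)
$I = -8$ ($I = \left(-2\right)^{3} = -8$)
$I - 169 = -8 - 169 = -177$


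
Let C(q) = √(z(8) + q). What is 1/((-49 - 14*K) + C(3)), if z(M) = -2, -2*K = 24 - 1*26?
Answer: -1/62 ≈ -0.016129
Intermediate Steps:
K = 1 (K = -(24 - 1*26)/2 = -(24 - 26)/2 = -½*(-2) = 1)
C(q) = √(-2 + q)
1/((-49 - 14*K) + C(3)) = 1/((-49 - 14*1) + √(-2 + 3)) = 1/((-49 - 14) + √1) = 1/(-63 + 1) = 1/(-62) = -1/62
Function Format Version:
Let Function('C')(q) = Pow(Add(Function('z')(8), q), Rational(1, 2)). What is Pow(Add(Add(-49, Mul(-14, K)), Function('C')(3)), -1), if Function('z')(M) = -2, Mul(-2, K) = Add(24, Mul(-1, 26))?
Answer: Rational(-1, 62) ≈ -0.016129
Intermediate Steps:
K = 1 (K = Mul(Rational(-1, 2), Add(24, Mul(-1, 26))) = Mul(Rational(-1, 2), Add(24, -26)) = Mul(Rational(-1, 2), -2) = 1)
Function('C')(q) = Pow(Add(-2, q), Rational(1, 2))
Pow(Add(Add(-49, Mul(-14, K)), Function('C')(3)), -1) = Pow(Add(Add(-49, Mul(-14, 1)), Pow(Add(-2, 3), Rational(1, 2))), -1) = Pow(Add(Add(-49, -14), Pow(1, Rational(1, 2))), -1) = Pow(Add(-63, 1), -1) = Pow(-62, -1) = Rational(-1, 62)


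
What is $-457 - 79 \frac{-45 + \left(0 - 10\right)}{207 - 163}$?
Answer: $- \frac{1433}{4} \approx -358.25$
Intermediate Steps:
$-457 - 79 \frac{-45 + \left(0 - 10\right)}{207 - 163} = -457 - 79 \frac{-45 + \left(0 - 10\right)}{44} = -457 - 79 \left(-45 - 10\right) \frac{1}{44} = -457 - 79 \left(\left(-55\right) \frac{1}{44}\right) = -457 - - \frac{395}{4} = -457 + \frac{395}{4} = - \frac{1433}{4}$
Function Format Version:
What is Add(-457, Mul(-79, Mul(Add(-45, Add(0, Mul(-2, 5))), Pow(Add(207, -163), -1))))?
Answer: Rational(-1433, 4) ≈ -358.25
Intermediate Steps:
Add(-457, Mul(-79, Mul(Add(-45, Add(0, Mul(-2, 5))), Pow(Add(207, -163), -1)))) = Add(-457, Mul(-79, Mul(Add(-45, Add(0, -10)), Pow(44, -1)))) = Add(-457, Mul(-79, Mul(Add(-45, -10), Rational(1, 44)))) = Add(-457, Mul(-79, Mul(-55, Rational(1, 44)))) = Add(-457, Mul(-79, Rational(-5, 4))) = Add(-457, Rational(395, 4)) = Rational(-1433, 4)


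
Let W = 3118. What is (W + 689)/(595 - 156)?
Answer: 3807/439 ≈ 8.6720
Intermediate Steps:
(W + 689)/(595 - 156) = (3118 + 689)/(595 - 156) = 3807/439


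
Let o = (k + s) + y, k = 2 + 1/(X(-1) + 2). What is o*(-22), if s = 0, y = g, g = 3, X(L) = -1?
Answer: -132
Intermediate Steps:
y = 3
k = 3 (k = 2 + 1/(-1 + 2) = 2 + 1/1 = 2 + 1 = 3)
o = 6 (o = (3 + 0) + 3 = 3 + 3 = 6)
o*(-22) = 6*(-22) = -132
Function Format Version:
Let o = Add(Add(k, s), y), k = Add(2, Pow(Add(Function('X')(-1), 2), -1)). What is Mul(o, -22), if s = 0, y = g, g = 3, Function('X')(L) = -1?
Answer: -132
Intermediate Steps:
y = 3
k = 3 (k = Add(2, Pow(Add(-1, 2), -1)) = Add(2, Pow(1, -1)) = Add(2, 1) = 3)
o = 6 (o = Add(Add(3, 0), 3) = Add(3, 3) = 6)
Mul(o, -22) = Mul(6, -22) = -132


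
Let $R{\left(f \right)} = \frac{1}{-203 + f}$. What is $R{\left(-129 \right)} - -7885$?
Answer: $\frac{2617819}{332} \approx 7885.0$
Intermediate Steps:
$R{\left(-129 \right)} - -7885 = \frac{1}{-203 - 129} - -7885 = \frac{1}{-332} + 7885 = - \frac{1}{332} + 7885 = \frac{2617819}{332}$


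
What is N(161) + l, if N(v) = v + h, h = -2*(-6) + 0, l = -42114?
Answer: -41941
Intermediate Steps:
h = 12 (h = 12 + 0 = 12)
N(v) = 12 + v (N(v) = v + 12 = 12 + v)
N(161) + l = (12 + 161) - 42114 = 173 - 42114 = -41941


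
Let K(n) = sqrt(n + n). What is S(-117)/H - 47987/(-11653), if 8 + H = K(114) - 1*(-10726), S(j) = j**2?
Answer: 3611116931779/669320912144 - 13689*sqrt(57)/57437648 ≈ 5.3934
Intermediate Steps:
K(n) = sqrt(2)*sqrt(n) (K(n) = sqrt(2*n) = sqrt(2)*sqrt(n))
H = 10718 + 2*sqrt(57) (H = -8 + (sqrt(2)*sqrt(114) - 1*(-10726)) = -8 + (2*sqrt(57) + 10726) = -8 + (10726 + 2*sqrt(57)) = 10718 + 2*sqrt(57) ≈ 10733.)
S(-117)/H - 47987/(-11653) = (-117)**2/(10718 + 2*sqrt(57)) - 47987/(-11653) = 13689/(10718 + 2*sqrt(57)) - 47987*(-1/11653) = 13689/(10718 + 2*sqrt(57)) + 47987/11653 = 47987/11653 + 13689/(10718 + 2*sqrt(57))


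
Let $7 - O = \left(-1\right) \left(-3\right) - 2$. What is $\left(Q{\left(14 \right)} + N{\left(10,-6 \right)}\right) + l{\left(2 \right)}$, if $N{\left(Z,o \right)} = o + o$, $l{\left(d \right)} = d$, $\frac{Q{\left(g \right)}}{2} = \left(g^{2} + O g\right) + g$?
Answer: $578$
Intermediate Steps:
$O = 6$ ($O = 7 - \left(\left(-1\right) \left(-3\right) - 2\right) = 7 - \left(3 - 2\right) = 7 - 1 = 6$)
$Q{\left(g \right)} = 2 g^{2} + 14 g$ ($Q{\left(g \right)} = 2 \left(\left(g^{2} + 6 g\right) + g\right) = 2 \left(g^{2} + 7 g\right) = 2 g^{2} + 14 g$)
$N{\left(Z,o \right)} = 2 o$
$\left(Q{\left(14 \right)} + N{\left(10,-6 \right)}\right) + l{\left(2 \right)} = \left(2 \cdot 14 \left(7 + 14\right) + 2 \left(-6\right)\right) + 2 = \left(2 \cdot 14 \cdot 21 - 12\right) + 2 = \left(588 - 12\right) + 2 = 576 + 2 = 578$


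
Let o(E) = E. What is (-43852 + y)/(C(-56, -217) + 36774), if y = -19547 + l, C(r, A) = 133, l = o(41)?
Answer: -63358/36907 ≈ -1.7167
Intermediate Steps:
l = 41
y = -19506 (y = -19547 + 41 = -19506)
(-43852 + y)/(C(-56, -217) + 36774) = (-43852 - 19506)/(133 + 36774) = -63358/36907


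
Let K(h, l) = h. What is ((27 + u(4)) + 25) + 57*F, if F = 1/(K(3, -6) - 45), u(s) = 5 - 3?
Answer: 737/14 ≈ 52.643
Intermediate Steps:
u(s) = 2
F = -1/42 (F = 1/(3 - 45) = 1/(-42) = -1/42 ≈ -0.023810)
((27 + u(4)) + 25) + 57*F = ((27 + 2) + 25) + 57*(-1/42) = (29 + 25) - 19/14 = 54 - 19/14 = 737/14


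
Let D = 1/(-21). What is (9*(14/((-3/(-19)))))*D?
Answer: -38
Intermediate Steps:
D = -1/21 ≈ -0.047619
(9*(14/((-3/(-19)))))*D = (9*(14/((-3/(-19)))))*(-1/21) = (9*(14/((-3*(-1/19)))))*(-1/21) = (9*(14/(3/19)))*(-1/21) = (9*(14*(19/3)))*(-1/21) = (9*(266/3))*(-1/21) = 798*(-1/21) = -38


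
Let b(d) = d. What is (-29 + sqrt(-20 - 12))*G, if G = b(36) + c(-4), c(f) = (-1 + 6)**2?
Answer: -1769 + 244*I*sqrt(2) ≈ -1769.0 + 345.07*I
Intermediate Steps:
c(f) = 25 (c(f) = 5**2 = 25)
G = 61 (G = 36 + 25 = 61)
(-29 + sqrt(-20 - 12))*G = (-29 + sqrt(-20 - 12))*61 = (-29 + sqrt(-32))*61 = (-29 + 4*I*sqrt(2))*61 = -1769 + 244*I*sqrt(2)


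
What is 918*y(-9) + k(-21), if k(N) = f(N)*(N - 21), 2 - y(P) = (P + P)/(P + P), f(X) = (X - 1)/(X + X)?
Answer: 896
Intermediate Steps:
f(X) = (-1 + X)/(2*X) (f(X) = (-1 + X)/((2*X)) = (-1 + X)*(1/(2*X)) = (-1 + X)/(2*X))
y(P) = 1 (y(P) = 2 - (P + P)/(P + P) = 2 - 2*P/(2*P) = 2 - 2*P*1/(2*P) = 2 - 1*1 = 2 - 1 = 1)
k(N) = (-1 + N)*(-21 + N)/(2*N) (k(N) = ((-1 + N)/(2*N))*(N - 21) = ((-1 + N)/(2*N))*(-21 + N) = (-1 + N)*(-21 + N)/(2*N))
918*y(-9) + k(-21) = 918*1 + (1/2)*(-1 - 21)*(-21 - 21)/(-21) = 918 + (1/2)*(-1/21)*(-22)*(-42) = 918 - 22 = 896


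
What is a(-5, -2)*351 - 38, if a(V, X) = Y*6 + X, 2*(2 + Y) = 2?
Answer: -2846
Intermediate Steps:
Y = -1 (Y = -2 + (½)*2 = -2 + 1 = -1)
a(V, X) = -6 + X (a(V, X) = -1*6 + X = -6 + X)
a(-5, -2)*351 - 38 = (-6 - 2)*351 - 38 = -8*351 - 38 = -2808 - 38 = -2846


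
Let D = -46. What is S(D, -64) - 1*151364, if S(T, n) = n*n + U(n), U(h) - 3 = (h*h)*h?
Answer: -409409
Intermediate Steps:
U(h) = 3 + h³ (U(h) = 3 + (h*h)*h = 3 + h²*h = 3 + h³)
S(T, n) = 3 + n² + n³ (S(T, n) = n*n + (3 + n³) = n² + (3 + n³) = 3 + n² + n³)
S(D, -64) - 1*151364 = (3 + (-64)² + (-64)³) - 1*151364 = (3 + 4096 - 262144) - 151364 = -258045 - 151364 = -409409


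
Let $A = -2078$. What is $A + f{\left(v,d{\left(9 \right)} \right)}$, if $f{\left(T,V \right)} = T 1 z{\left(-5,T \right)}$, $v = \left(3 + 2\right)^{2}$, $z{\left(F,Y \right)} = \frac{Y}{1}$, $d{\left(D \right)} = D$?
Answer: $-1453$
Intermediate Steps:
$z{\left(F,Y \right)} = Y$ ($z{\left(F,Y \right)} = Y 1 = Y$)
$v = 25$ ($v = 5^{2} = 25$)
$f{\left(T,V \right)} = T^{2}$ ($f{\left(T,V \right)} = T 1 T = T T = T^{2}$)
$A + f{\left(v,d{\left(9 \right)} \right)} = -2078 + 25^{2} = -2078 + 625 = -1453$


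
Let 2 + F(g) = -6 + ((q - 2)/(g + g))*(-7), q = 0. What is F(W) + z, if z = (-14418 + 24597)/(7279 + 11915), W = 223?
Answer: -10612607/1426754 ≈ -7.4383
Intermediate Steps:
F(g) = -8 + 7/g (F(g) = -2 + (-6 + ((0 - 2)/(g + g))*(-7)) = -2 + (-6 - 2*1/(2*g)*(-7)) = -2 + (-6 - 1/g*(-7)) = -2 + (-6 + 7/g) = -8 + 7/g)
z = 3393/6398 (z = 10179/19194 = 10179*(1/19194) = 3393/6398 ≈ 0.53032)
F(W) + z = (-8 + 7/223) + 3393/6398 = -1777/223 + 3393/6398 = -10612607/1426754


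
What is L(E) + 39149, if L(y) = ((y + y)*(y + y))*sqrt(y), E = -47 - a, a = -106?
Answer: 39149 + 13924*sqrt(59) ≈ 1.4610e+5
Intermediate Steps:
E = 59 (E = -47 - 1*(-106) = -47 + 106 = 59)
L(y) = 4*y**(5/2) (L(y) = ((2*y)*(2*y))*sqrt(y) = (4*y**2)*sqrt(y) = 4*y**(5/2))
L(E) + 39149 = 4*59**(5/2) + 39149 = 4*(3481*sqrt(59)) + 39149 = 13924*sqrt(59) + 39149 = 39149 + 13924*sqrt(59)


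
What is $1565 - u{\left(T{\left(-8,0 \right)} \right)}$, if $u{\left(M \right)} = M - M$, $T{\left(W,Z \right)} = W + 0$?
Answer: $1565$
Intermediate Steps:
$T{\left(W,Z \right)} = W$
$u{\left(M \right)} = 0$
$1565 - u{\left(T{\left(-8,0 \right)} \right)} = 1565 - 0 = 1565 + 0 = 1565$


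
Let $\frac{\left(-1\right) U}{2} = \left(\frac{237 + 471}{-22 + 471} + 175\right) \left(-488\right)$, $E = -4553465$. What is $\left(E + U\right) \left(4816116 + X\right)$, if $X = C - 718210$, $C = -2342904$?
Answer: $- \frac{3452309321886154}{449} \approx -7.6889 \cdot 10^{12}$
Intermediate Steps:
$X = -3061114$ ($X = -2342904 - 718210 = -3061114$)
$U = \frac{77380208}{449}$ ($U = - 2 \left(\frac{237 + 471}{-22 + 471} + 175\right) \left(-488\right) = - 2 \left(\frac{708}{449} + 175\right) \left(-488\right) = - 2 \cdot \frac{79283}{449} \left(-488\right) = \left(-2\right) \left(- \frac{38690104}{449}\right) = \frac{77380208}{449} \approx 1.7234 \cdot 10^{5}$)
$\left(E + U\right) \left(4816116 + X\right) = \left(-4553465 + \frac{77380208}{449}\right) \left(4816116 - 3061114\right) = \left(- \frac{1967125577}{449}\right) 1755002 = - \frac{3452309321886154}{449}$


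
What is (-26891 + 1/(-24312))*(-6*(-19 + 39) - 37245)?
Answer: 8142755082815/8104 ≈ 1.0048e+9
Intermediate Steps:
(-26891 + 1/(-24312))*(-6*(-19 + 39) - 37245) = (-26891 - 1/24312)*(-6*20 - 37245) = -653773993*(-120 - 37245)/24312 = -653773993/24312*(-37365) = 8142755082815/8104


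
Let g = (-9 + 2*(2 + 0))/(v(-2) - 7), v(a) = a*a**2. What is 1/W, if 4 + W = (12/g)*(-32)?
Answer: -1/1156 ≈ -0.00086505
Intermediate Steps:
v(a) = a**3
g = 1/3 (g = (-9 + 2*(2 + 0))/((-2)**3 - 7) = (-9 + 2*2)/(-8 - 7) = (-9 + 4)/(-15) = -5*(-1/15) = 1/3 ≈ 0.33333)
W = -1156 (W = -4 + (12/(1/3))*(-32) = -4 + (12*3)*(-32) = -4 + 36*(-32) = -4 - 1152 = -1156)
1/W = 1/(-1156) = -1/1156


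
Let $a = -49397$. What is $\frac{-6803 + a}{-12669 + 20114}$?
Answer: $- \frac{11240}{1489} \approx -7.5487$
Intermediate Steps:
$\frac{-6803 + a}{-12669 + 20114} = \frac{-6803 - 49397}{-12669 + 20114} = - \frac{56200}{7445} = \left(-56200\right) \frac{1}{7445} = - \frac{11240}{1489}$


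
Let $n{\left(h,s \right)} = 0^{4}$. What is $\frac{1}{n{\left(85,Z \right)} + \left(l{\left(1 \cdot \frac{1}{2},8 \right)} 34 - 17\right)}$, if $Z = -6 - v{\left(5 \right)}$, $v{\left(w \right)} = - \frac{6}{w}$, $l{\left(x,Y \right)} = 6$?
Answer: $\frac{1}{187} \approx 0.0053476$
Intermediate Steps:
$Z = - \frac{24}{5}$ ($Z = -6 - - \frac{6}{5} = -6 + \frac{6}{5} = - \frac{24}{5} \approx -4.8$)
$n{\left(h,s \right)} = 0$
$\frac{1}{n{\left(85,Z \right)} + \left(l{\left(1 \cdot \frac{1}{2},8 \right)} 34 - 17\right)} = \frac{1}{0 + \left(6 \cdot 34 - 17\right)} = \frac{1}{0 + \left(204 - 17\right)} = \frac{1}{0 + 187} = \frac{1}{187}$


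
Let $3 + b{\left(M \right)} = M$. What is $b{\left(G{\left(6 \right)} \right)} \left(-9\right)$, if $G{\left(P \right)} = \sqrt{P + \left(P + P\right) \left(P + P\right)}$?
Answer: $27 - 45 \sqrt{6} \approx -83.227$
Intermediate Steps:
$G{\left(P \right)} = \sqrt{P + 4 P^{2}}$ ($G{\left(P \right)} = \sqrt{P + 2 P 2 P} = \sqrt{P + 4 P^{2}}$)
$b{\left(M \right)} = -3 + M$
$b{\left(G{\left(6 \right)} \right)} \left(-9\right) = \left(-3 + \sqrt{6 \left(1 + 4 \cdot 6\right)}\right) \left(-9\right) = \left(-3 + \sqrt{6 \left(1 + 24\right)}\right) \left(-9\right) = \left(-3 + \sqrt{6 \cdot 25}\right) \left(-9\right) = \left(-3 + \sqrt{150}\right) \left(-9\right) = \left(-3 + 5 \sqrt{6}\right) \left(-9\right) = 27 - 45 \sqrt{6}$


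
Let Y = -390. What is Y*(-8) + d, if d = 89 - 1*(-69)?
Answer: 3278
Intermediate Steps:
d = 158 (d = 89 + 69 = 158)
Y*(-8) + d = -390*(-8) + 158 = 3120 + 158 = 3278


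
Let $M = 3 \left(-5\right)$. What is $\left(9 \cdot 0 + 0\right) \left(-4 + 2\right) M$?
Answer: $0$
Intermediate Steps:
$M = -15$
$\left(9 \cdot 0 + 0\right) \left(-4 + 2\right) M = \left(9 \cdot 0 + 0\right) \left(-4 + 2\right) \left(-15\right) = \left(0 + 0\right) \left(\left(-2\right) \left(-15\right)\right) = 0 \cdot 30 = 0$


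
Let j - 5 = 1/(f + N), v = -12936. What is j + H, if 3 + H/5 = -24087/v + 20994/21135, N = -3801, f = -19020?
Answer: 84709383259/19807350024 ≈ 4.2767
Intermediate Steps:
j = 114104/22821 (j = 5 + 1/(-19020 - 3801) = 5 + 1/(-22821) = 5 - 1/22821 = 114104/22821 ≈ 5.0000)
H = -627777/867944 (H = -15 + 5*(-24087/(-12936) + 20994/21135) = -15 + 5*(-24087*(-1/12936) + 20994*(1/21135)) = -15 + 5*(1147/616 + 6998/7045) = -15 + 5*(12391383/4339720) = -15 + 12391383/867944 = -627777/867944 ≈ -0.72329)
j + H = 114104/22821 - 627777/867944 = 84709383259/19807350024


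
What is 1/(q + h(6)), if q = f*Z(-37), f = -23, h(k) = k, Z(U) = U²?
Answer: -1/31481 ≈ -3.1765e-5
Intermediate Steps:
q = -31487 (q = -23*(-37)² = -23*1369 = -31487)
1/(q + h(6)) = 1/(-31487 + 6) = 1/(-31481) = -1/31481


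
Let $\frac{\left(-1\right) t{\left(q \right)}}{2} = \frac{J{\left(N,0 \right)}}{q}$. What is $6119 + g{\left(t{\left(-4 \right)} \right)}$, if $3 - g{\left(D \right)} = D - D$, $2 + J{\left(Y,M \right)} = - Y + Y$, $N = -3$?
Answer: $6122$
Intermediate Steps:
$J{\left(Y,M \right)} = -2$ ($J{\left(Y,M \right)} = -2 + \left(- Y + Y\right) = -2 + 0 = -2$)
$t{\left(q \right)} = \frac{4}{q}$ ($t{\left(q \right)} = - 2 \left(- \frac{2}{q}\right) = \frac{4}{q}$)
$g{\left(D \right)} = 3$ ($g{\left(D \right)} = 3 - \left(D - D\right) = 3 - 0 = 3 + 0 = 3$)
$6119 + g{\left(t{\left(-4 \right)} \right)} = 6119 + 3 = 6122$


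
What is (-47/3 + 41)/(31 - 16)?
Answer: 76/45 ≈ 1.6889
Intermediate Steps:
(-47/3 + 41)/(31 - 16) = (-47*1/3 + 41)/15 = (-47/3 + 41)*(1/15) = (76/3)*(1/15) = 76/45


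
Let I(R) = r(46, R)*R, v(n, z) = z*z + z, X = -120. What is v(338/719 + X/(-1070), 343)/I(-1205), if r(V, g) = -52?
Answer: 29498/15665 ≈ 1.8831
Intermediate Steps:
v(n, z) = z + z**2 (v(n, z) = z**2 + z = z + z**2)
I(R) = -52*R
v(338/719 + X/(-1070), 343)/I(-1205) = (343*(1 + 343))/((-52*(-1205))) = (343*344)/62660 = 117992*(1/62660) = 29498/15665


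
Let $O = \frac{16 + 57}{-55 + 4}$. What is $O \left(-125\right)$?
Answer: $\frac{9125}{51} \approx 178.92$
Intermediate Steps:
$O = - \frac{73}{51}$ ($O = \frac{73}{-51} = 73 \left(- \frac{1}{51}\right) = - \frac{73}{51} \approx -1.4314$)
$O \left(-125\right) = \left(- \frac{73}{51}\right) \left(-125\right) = \frac{9125}{51}$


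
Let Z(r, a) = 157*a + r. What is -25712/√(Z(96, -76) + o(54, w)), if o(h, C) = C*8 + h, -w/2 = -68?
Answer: 12856*I*√10694/5347 ≈ 248.64*I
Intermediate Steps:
w = 136 (w = -2*(-68) = 136)
Z(r, a) = r + 157*a
o(h, C) = h + 8*C (o(h, C) = 8*C + h = h + 8*C)
-25712/√(Z(96, -76) + o(54, w)) = -25712/√((96 + 157*(-76)) + (54 + 8*136)) = -25712/√((96 - 11932) + (54 + 1088)) = -25712/√(-11836 + 1142) = -25712*(-I*√10694/10694) = -(-12856)*I*√10694/5347 = 12856*I*√10694/5347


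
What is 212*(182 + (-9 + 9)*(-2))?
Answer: 38584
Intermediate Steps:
212*(182 + (-9 + 9)*(-2)) = 212*(182 + 0*(-2)) = 212*(182 + 0) = 212*182 = 38584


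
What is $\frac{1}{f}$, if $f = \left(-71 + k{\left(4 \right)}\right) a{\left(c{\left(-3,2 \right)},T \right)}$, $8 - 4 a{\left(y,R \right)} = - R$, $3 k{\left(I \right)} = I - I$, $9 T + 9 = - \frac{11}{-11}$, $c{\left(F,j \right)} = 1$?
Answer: $- \frac{9}{1136} \approx -0.0079225$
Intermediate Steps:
$T = - \frac{8}{9}$ ($T = -1 + \frac{\left(-11\right) \frac{1}{-11}}{9} = -1 + \frac{\left(-11\right) \left(- \frac{1}{11}\right)}{9} = -1 + \frac{1}{9} \cdot 1 = -1 + \frac{1}{9} = - \frac{8}{9} \approx -0.88889$)
$k{\left(I \right)} = 0$ ($k{\left(I \right)} = \frac{I - I}{3} = \frac{1}{3} \cdot 0 = 0$)
$a{\left(y,R \right)} = 2 + \frac{R}{4}$ ($a{\left(y,R \right)} = 2 - \frac{\left(-1\right) R}{4} = 2 + \frac{R}{4}$)
$f = - \frac{1136}{9}$ ($f = \left(-71 + 0\right) \left(2 + \frac{1}{4} \left(- \frac{8}{9}\right)\right) = - 71 \left(2 - \frac{2}{9}\right) = \left(-71\right) \frac{16}{9} = - \frac{1136}{9} \approx -126.22$)
$\frac{1}{f} = \frac{1}{- \frac{1136}{9}} = - \frac{9}{1136}$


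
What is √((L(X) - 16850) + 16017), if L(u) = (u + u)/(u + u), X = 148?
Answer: 8*I*√13 ≈ 28.844*I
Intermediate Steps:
L(u) = 1 (L(u) = (2*u)/((2*u)) = (2*u)*(1/(2*u)) = 1)
√((L(X) - 16850) + 16017) = √((1 - 16850) + 16017) = √(-16849 + 16017) = √(-832) = 8*I*√13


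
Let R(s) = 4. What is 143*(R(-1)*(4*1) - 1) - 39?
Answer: 2106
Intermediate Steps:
143*(R(-1)*(4*1) - 1) - 39 = 143*(4*(4*1) - 1) - 39 = 143*(4*4 - 1) - 39 = 143*(16 - 1) - 39 = 143*15 - 39 = 2145 - 39 = 2106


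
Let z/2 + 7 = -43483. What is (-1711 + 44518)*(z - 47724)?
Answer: -5766274128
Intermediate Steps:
z = -86980 (z = -14 + 2*(-43483) = -14 - 86966 = -86980)
(-1711 + 44518)*(z - 47724) = (-1711 + 44518)*(-86980 - 47724) = 42807*(-134704) = -5766274128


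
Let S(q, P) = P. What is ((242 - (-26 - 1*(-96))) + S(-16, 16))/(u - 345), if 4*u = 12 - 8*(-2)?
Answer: -94/169 ≈ -0.55621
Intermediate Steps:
u = 7 (u = (12 - 8*(-2))/4 = (12 + 16)/4 = (¼)*28 = 7)
((242 - (-26 - 1*(-96))) + S(-16, 16))/(u - 345) = ((242 - (-26 - 1*(-96))) + 16)/(7 - 345) = ((242 - (-26 + 96)) + 16)/(-338) = ((242 - 1*70) + 16)*(-1/338) = ((242 - 70) + 16)*(-1/338) = (172 + 16)*(-1/338) = 188*(-1/338) = -94/169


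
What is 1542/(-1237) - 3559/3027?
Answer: -9070117/3744399 ≈ -2.4223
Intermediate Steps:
1542/(-1237) - 3559/3027 = 1542*(-1/1237) - 3559*1/3027 = -1542/1237 - 3559/3027 = -9070117/3744399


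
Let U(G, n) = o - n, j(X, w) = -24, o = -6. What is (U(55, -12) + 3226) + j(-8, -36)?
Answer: 3208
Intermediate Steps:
U(G, n) = -6 - n
(U(55, -12) + 3226) + j(-8, -36) = ((-6 - 1*(-12)) + 3226) - 24 = ((-6 + 12) + 3226) - 24 = (6 + 3226) - 24 = 3232 - 24 = 3208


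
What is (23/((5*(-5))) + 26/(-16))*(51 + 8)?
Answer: -30031/200 ≈ -150.16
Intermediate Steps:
(23/((5*(-5))) + 26/(-16))*(51 + 8) = (23/(-25) + 26*(-1/16))*59 = (23*(-1/25) - 13/8)*59 = (-23/25 - 13/8)*59 = -509/200*59 = -30031/200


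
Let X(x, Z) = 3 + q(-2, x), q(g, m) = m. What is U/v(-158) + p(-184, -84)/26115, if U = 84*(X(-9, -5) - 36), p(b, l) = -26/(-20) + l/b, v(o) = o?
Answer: 5297704858/237254775 ≈ 22.329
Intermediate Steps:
p(b, l) = 13/10 + l/b (p(b, l) = -26*(-1/20) + l/b = 13/10 + l/b)
X(x, Z) = 3 + x
U = -3528 (U = 84*((3 - 9) - 36) = 84*(-6 - 36) = 84*(-42) = -3528)
U/v(-158) + p(-184, -84)/26115 = -3528/(-158) + (13/10 - 84/(-184))/26115 = -3528*(-1/158) + (13/10 - 84*(-1/184))*(1/26115) = 1764/79 + (13/10 + 21/46)*(1/26115) = 1764/79 + (202/115)*(1/26115) = 1764/79 + 202/3003225 = 5297704858/237254775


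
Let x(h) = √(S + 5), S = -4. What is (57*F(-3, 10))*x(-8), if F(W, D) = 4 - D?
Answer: -342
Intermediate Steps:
x(h) = 1 (x(h) = √(-4 + 5) = √1 = 1)
(57*F(-3, 10))*x(-8) = (57*(4 - 1*10))*1 = (57*(4 - 10))*1 = (57*(-6))*1 = -342*1 = -342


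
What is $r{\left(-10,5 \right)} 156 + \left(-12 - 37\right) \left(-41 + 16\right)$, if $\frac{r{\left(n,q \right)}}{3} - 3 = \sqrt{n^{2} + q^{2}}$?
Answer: $2629 + 2340 \sqrt{5} \approx 7861.4$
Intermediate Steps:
$r{\left(n,q \right)} = 9 + 3 \sqrt{n^{2} + q^{2}}$
$r{\left(-10,5 \right)} 156 + \left(-12 - 37\right) \left(-41 + 16\right) = \left(9 + 3 \sqrt{\left(-10\right)^{2} + 5^{2}}\right) 156 + \left(-12 - 37\right) \left(-41 + 16\right) = \left(9 + 3 \sqrt{100 + 25}\right) 156 - -1225 = \left(9 + 3 \sqrt{125}\right) 156 + 1225 = \left(9 + 3 \cdot 5 \sqrt{5}\right) 156 + 1225 = \left(9 + 15 \sqrt{5}\right) 156 + 1225 = \left(1404 + 2340 \sqrt{5}\right) + 1225 = 2629 + 2340 \sqrt{5}$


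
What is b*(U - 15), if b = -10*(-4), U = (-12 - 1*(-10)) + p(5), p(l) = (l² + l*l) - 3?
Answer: 1200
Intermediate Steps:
p(l) = -3 + 2*l² (p(l) = (l² + l²) - 3 = 2*l² - 3 = -3 + 2*l²)
U = 45 (U = (-12 - 1*(-10)) + (-3 + 2*5²) = (-12 + 10) + (-3 + 2*25) = -2 + (-3 + 50) = -2 + 47 = 45)
b = 40
b*(U - 15) = 40*(45 - 15) = 40*30 = 1200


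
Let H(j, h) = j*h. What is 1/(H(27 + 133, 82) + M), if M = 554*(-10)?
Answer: 1/7580 ≈ 0.00013193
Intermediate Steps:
H(j, h) = h*j
M = -5540
1/(H(27 + 133, 82) + M) = 1/(82*(27 + 133) - 5540) = 1/(82*160 - 5540) = 1/(13120 - 5540) = 1/7580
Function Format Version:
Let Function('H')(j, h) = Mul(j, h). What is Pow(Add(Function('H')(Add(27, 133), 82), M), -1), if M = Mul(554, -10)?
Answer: Rational(1, 7580) ≈ 0.00013193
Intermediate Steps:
Function('H')(j, h) = Mul(h, j)
M = -5540
Pow(Add(Function('H')(Add(27, 133), 82), M), -1) = Pow(Add(Mul(82, Add(27, 133)), -5540), -1) = Pow(Add(Mul(82, 160), -5540), -1) = Pow(Add(13120, -5540), -1) = Pow(7580, -1) = Rational(1, 7580)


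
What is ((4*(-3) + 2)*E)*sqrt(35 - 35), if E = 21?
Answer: 0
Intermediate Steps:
((4*(-3) + 2)*E)*sqrt(35 - 35) = ((4*(-3) + 2)*21)*sqrt(35 - 35) = ((-12 + 2)*21)*sqrt(0) = -10*21*0 = -210*0 = 0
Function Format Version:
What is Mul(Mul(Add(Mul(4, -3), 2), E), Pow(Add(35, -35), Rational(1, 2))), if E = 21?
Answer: 0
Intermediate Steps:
Mul(Mul(Add(Mul(4, -3), 2), E), Pow(Add(35, -35), Rational(1, 2))) = Mul(Mul(Add(Mul(4, -3), 2), 21), Pow(Add(35, -35), Rational(1, 2))) = Mul(Mul(Add(-12, 2), 21), Pow(0, Rational(1, 2))) = Mul(Mul(-10, 21), 0) = Mul(-210, 0) = 0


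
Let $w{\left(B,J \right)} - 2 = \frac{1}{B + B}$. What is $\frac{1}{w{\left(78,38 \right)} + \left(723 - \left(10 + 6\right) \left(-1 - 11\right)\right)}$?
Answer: $\frac{156}{143053} \approx 0.0010905$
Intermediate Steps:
$w{\left(B,J \right)} = 2 + \frac{1}{2 B}$ ($w{\left(B,J \right)} = 2 + \frac{1}{B + B} = 2 + \frac{1}{2 B}$)
$\frac{1}{w{\left(78,38 \right)} + \left(723 - \left(10 + 6\right) \left(-1 - 11\right)\right)} = \frac{1}{\left(2 + \frac{1}{2 \cdot 78}\right) + \left(723 - \left(10 + 6\right) \left(-1 - 11\right)\right)} = \frac{1}{\left(2 + \frac{1}{2} \cdot \frac{1}{78}\right) + \left(723 - 16 \left(-1 - 11\right)\right)} = \frac{1}{\left(2 + \frac{1}{156}\right) + \left(723 - 16 \left(-12\right)\right)} = \frac{1}{\frac{313}{156} + \left(723 - -192\right)} = \frac{1}{\frac{313}{156} + \left(723 + 192\right)} = \frac{1}{\frac{313}{156} + 915} = \frac{1}{\frac{143053}{156}} = \frac{156}{143053}$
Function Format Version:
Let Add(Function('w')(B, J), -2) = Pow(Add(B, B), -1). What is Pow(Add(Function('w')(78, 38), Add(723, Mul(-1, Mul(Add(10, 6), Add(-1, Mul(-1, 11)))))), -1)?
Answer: Rational(156, 143053) ≈ 0.0010905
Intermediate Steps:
Function('w')(B, J) = Add(2, Mul(Rational(1, 2), Pow(B, -1))) (Function('w')(B, J) = Add(2, Pow(Add(B, B), -1)) = Add(2, Pow(Mul(2, B), -1)) = Add(2, Mul(Rational(1, 2), Pow(B, -1))))
Pow(Add(Function('w')(78, 38), Add(723, Mul(-1, Mul(Add(10, 6), Add(-1, Mul(-1, 11)))))), -1) = Pow(Add(Add(2, Mul(Rational(1, 2), Pow(78, -1))), Add(723, Mul(-1, Mul(Add(10, 6), Add(-1, Mul(-1, 11)))))), -1) = Pow(Add(Add(2, Mul(Rational(1, 2), Rational(1, 78))), Add(723, Mul(-1, Mul(16, Add(-1, -11))))), -1) = Pow(Add(Add(2, Rational(1, 156)), Add(723, Mul(-1, Mul(16, -12)))), -1) = Pow(Add(Rational(313, 156), Add(723, Mul(-1, -192))), -1) = Pow(Add(Rational(313, 156), Add(723, 192)), -1) = Pow(Add(Rational(313, 156), 915), -1) = Pow(Rational(143053, 156), -1) = Rational(156, 143053)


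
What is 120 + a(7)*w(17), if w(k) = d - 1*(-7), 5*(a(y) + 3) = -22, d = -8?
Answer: 637/5 ≈ 127.40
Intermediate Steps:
a(y) = -37/5 (a(y) = -3 + (⅕)*(-22) = -3 - 22/5 = -37/5)
w(k) = -1 (w(k) = -8 - 1*(-7) = -8 + 7 = -1)
120 + a(7)*w(17) = 120 - 37/5*(-1) = 120 + 37/5 = 637/5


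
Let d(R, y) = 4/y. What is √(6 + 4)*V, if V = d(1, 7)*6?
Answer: 24*√10/7 ≈ 10.842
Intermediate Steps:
V = 24/7 (V = (4/7)*6 = 24/7 ≈ 3.4286)
√(6 + 4)*V = √(6 + 4)*(24/7) = √10*(24/7) = 24*√10/7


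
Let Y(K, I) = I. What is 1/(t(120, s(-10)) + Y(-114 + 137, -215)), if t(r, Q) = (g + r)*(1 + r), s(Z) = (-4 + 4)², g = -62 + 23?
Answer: 1/9586 ≈ 0.00010432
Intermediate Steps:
g = -39
s(Z) = 0 (s(Z) = 0² = 0)
t(r, Q) = (1 + r)*(-39 + r) (t(r, Q) = (-39 + r)*(1 + r) = (1 + r)*(-39 + r))
1/(t(120, s(-10)) + Y(-114 + 137, -215)) = 1/((-39 + 120² - 38*120) - 215) = 1/((-39 + 14400 - 4560) - 215) = 1/(9801 - 215) = 1/9586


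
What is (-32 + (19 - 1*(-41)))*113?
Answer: 3164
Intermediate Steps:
(-32 + (19 - 1*(-41)))*113 = (-32 + (19 + 41))*113 = (-32 + 60)*113 = 28*113 = 3164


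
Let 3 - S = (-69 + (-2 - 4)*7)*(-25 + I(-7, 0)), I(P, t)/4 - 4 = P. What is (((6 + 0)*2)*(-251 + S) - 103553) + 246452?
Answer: 90639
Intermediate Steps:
I(P, t) = 16 + 4*P
S = -4104 (S = 3 - (-69 + (-2 - 4)*7)*(-25 + (16 + 4*(-7))) = 3 - (-69 - 6*7)*(-25 + (16 - 28)) = 3 - (-69 - 42)*(-25 - 12) = 3 - (-111)*(-37) = 3 - 1*4107 = 3 - 4107 = -4104)
(((6 + 0)*2)*(-251 + S) - 103553) + 246452 = (((6 + 0)*2)*(-251 - 4104) - 103553) + 246452 = ((6*2)*(-4355) - 103553) + 246452 = (12*(-4355) - 103553) + 246452 = (-52260 - 103553) + 246452 = -155813 + 246452 = 90639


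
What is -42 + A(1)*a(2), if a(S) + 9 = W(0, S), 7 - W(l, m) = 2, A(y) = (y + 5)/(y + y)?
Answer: -54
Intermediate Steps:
A(y) = (5 + y)/(2*y) (A(y) = (5 + y)/((2*y)) = (5 + y)*(1/(2*y)) = (5 + y)/(2*y))
W(l, m) = 5 (W(l, m) = 7 - 1*2 = 7 - 2 = 5)
a(S) = -4 (a(S) = -9 + 5 = -4)
-42 + A(1)*a(2) = -42 + ((1/2)*(5 + 1)/1)*(-4) = -42 + ((1/2)*1*6)*(-4) = -42 + 3*(-4) = -42 - 12 = -54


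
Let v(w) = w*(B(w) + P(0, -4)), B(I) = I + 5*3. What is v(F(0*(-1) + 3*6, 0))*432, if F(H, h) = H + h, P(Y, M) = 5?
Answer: 295488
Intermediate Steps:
B(I) = 15 + I (B(I) = I + 15 = 15 + I)
v(w) = w*(20 + w) (v(w) = w*((15 + w) + 5) = w*(20 + w))
v(F(0*(-1) + 3*6, 0))*432 = (((0*(-1) + 3*6) + 0)*(20 + ((0*(-1) + 3*6) + 0)))*432 = (((0 + 18) + 0)*(20 + ((0 + 18) + 0)))*432 = ((18 + 0)*(20 + (18 + 0)))*432 = (18*(20 + 18))*432 = (18*38)*432 = 684*432 = 295488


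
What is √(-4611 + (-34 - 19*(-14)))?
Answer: I*√4379 ≈ 66.174*I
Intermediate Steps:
√(-4611 + (-34 - 19*(-14))) = √(-4611 + (-34 + 266)) = √(-4611 + 232) = √(-4379) = I*√4379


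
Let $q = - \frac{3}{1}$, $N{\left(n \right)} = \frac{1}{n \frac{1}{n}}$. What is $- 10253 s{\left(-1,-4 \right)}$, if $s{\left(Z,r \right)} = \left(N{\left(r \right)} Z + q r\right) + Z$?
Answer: $-102530$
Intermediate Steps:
$N{\left(n \right)} = 1$ ($N{\left(n \right)} = 1^{-1} = 1$)
$q = -3$ ($q = \left(-3\right) 1 = -3$)
$s{\left(Z,r \right)} = - 3 r + 2 Z$ ($s{\left(Z,r \right)} = \left(1 Z - 3 r\right) + Z = \left(Z - 3 r\right) + Z = - 3 r + 2 Z$)
$- 10253 s{\left(-1,-4 \right)} = - 10253 \left(\left(-3\right) \left(-4\right) + 2 \left(-1\right)\right) = - 10253 \left(12 - 2\right) = \left(-10253\right) 10 = -102530$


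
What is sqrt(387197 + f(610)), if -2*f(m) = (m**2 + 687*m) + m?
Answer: I*sqrt(8693) ≈ 93.236*I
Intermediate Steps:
f(m) = -344*m - m**2/2 (f(m) = -((m**2 + 687*m) + m)/2 = -(m**2 + 688*m)/2 = -344*m - m**2/2)
sqrt(387197 + f(610)) = sqrt(387197 - 1/2*610*(688 + 610)) = sqrt(387197 - 1/2*610*1298) = sqrt(387197 - 395890) = sqrt(-8693) = I*sqrt(8693)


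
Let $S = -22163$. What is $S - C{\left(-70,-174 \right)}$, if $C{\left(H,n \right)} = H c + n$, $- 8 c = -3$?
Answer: $- \frac{87851}{4} \approx -21963.0$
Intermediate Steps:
$c = \frac{3}{8}$ ($c = \left(- \frac{1}{8}\right) \left(-3\right) = \frac{3}{8} \approx 0.375$)
$C{\left(H,n \right)} = n + \frac{3 H}{8}$ ($C{\left(H,n \right)} = H \frac{3}{8} + n = \frac{3 H}{8} + n = n + \frac{3 H}{8}$)
$S - C{\left(-70,-174 \right)} = -22163 - \left(-174 + \frac{3}{8} \left(-70\right)\right) = -22163 - \left(-174 - \frac{105}{4}\right) = -22163 - - \frac{801}{4} = -22163 + \frac{801}{4} = - \frac{87851}{4}$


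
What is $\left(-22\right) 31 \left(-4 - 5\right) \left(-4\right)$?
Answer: $-24552$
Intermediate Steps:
$\left(-22\right) 31 \left(-4 - 5\right) \left(-4\right) = - 682 \left(-4 - 5\right) \left(-4\right) = - 682 \left(\left(-9\right) \left(-4\right)\right) = \left(-682\right) 36 = -24552$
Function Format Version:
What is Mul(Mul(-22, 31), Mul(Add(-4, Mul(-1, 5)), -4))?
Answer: -24552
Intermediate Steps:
Mul(Mul(-22, 31), Mul(Add(-4, Mul(-1, 5)), -4)) = Mul(-682, Mul(Add(-4, -5), -4)) = Mul(-682, Mul(-9, -4)) = Mul(-682, 36) = -24552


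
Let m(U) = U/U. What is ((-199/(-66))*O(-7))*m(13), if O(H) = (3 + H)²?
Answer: 1592/33 ≈ 48.242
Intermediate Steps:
m(U) = 1
((-199/(-66))*O(-7))*m(13) = ((-199/(-66))*(3 - 7)²)*1 = (-199*(-1/66)*(-4)²)*1 = ((199/66)*16)*1 = (1592/33)*1 = 1592/33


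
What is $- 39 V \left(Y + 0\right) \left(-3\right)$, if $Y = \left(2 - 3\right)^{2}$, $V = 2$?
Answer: $234$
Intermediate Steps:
$Y = 1$ ($Y = \left(-1\right)^{2} = 1$)
$- 39 V \left(Y + 0\right) \left(-3\right) = - 39 \cdot 2 \left(1 + 0\right) \left(-3\right) = - 39 \cdot 2 \cdot 1 \left(-3\right) = \left(-39\right) 2 \left(-3\right) = \left(-78\right) \left(-3\right) = 234$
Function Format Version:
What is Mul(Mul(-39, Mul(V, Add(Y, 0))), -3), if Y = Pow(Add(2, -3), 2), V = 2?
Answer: 234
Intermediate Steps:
Y = 1 (Y = Pow(-1, 2) = 1)
Mul(Mul(-39, Mul(V, Add(Y, 0))), -3) = Mul(Mul(-39, Mul(2, Add(1, 0))), -3) = Mul(Mul(-39, Mul(2, 1)), -3) = Mul(Mul(-39, 2), -3) = Mul(-78, -3) = 234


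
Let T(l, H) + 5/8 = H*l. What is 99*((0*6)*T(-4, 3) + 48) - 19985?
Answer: -15233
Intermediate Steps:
T(l, H) = -5/8 + H*l
99*((0*6)*T(-4, 3) + 48) - 19985 = 99*((0*6)*(-5/8 + 3*(-4)) + 48) - 19985 = 99*(0*(-5/8 - 12) + 48) - 19985 = 99*(0*(-101/8) + 48) - 19985 = 99*(0 + 48) - 19985 = 99*48 - 19985 = 4752 - 19985 = -15233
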